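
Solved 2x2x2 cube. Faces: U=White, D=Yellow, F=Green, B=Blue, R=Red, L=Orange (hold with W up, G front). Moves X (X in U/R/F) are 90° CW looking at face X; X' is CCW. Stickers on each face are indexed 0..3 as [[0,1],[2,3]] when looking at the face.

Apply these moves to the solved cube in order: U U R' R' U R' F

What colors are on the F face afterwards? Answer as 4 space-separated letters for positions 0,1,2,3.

After move 1 (U): U=WWWW F=RRGG R=BBRR B=OOBB L=GGOO
After move 2 (U): U=WWWW F=BBGG R=OORR B=GGBB L=RROO
After move 3 (R'): R=OROR U=WBWG F=BWGW D=YBYG B=YGYB
After move 4 (R'): R=RROO U=WYWY F=BBGG D=YWYW B=GGBB
After move 5 (U): U=WWYY F=RRGG R=GGOO B=RRBB L=BBOO
After move 6 (R'): R=GOGO U=WBYR F=RWGY D=YRYG B=WRWB
After move 7 (F): F=GRYW U=WBOB R=YORO D=GGYG L=BYOR
Query: F face = GRYW

Answer: G R Y W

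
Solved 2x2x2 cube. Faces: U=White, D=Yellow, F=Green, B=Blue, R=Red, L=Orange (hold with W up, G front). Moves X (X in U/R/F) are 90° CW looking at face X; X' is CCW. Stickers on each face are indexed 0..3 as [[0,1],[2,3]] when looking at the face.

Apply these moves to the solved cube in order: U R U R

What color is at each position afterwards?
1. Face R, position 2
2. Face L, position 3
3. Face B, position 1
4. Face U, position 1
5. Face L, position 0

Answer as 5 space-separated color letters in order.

Answer: B O G B R

Derivation:
After move 1 (U): U=WWWW F=RRGG R=BBRR B=OOBB L=GGOO
After move 2 (R): R=RBRB U=WRWG F=RYGY D=YBYO B=WOWB
After move 3 (U): U=WWGR F=RBGY R=WORB B=GGWB L=RYOO
After move 4 (R): R=RWBO U=WBGY F=RBGO D=YWYG B=RGWB
Query 1: R[2] = B
Query 2: L[3] = O
Query 3: B[1] = G
Query 4: U[1] = B
Query 5: L[0] = R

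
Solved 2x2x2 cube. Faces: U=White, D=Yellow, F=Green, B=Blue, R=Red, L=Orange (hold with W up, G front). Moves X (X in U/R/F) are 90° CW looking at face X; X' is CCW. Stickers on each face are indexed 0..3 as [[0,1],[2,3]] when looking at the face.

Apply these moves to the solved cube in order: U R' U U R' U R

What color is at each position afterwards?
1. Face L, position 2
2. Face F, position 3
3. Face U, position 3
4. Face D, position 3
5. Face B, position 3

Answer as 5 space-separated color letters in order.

After move 1 (U): U=WWWW F=RRGG R=BBRR B=OOBB L=GGOO
After move 2 (R'): R=BRBR U=WBWO F=RWGW D=YRYG B=YOYB
After move 3 (U): U=WWOB F=BRGW R=YOBR B=GGYB L=RWOO
After move 4 (U): U=OWBW F=YOGW R=GGBR B=RWYB L=BROO
After move 5 (R'): R=GRGB U=OYBR F=YWGW D=YOYW B=GWRB
After move 6 (U): U=BORY F=GRGW R=GWGB B=BRRB L=YWOO
After move 7 (R): R=GGBW U=BRRW F=GOGW D=YRYB B=YROB
Query 1: L[2] = O
Query 2: F[3] = W
Query 3: U[3] = W
Query 4: D[3] = B
Query 5: B[3] = B

Answer: O W W B B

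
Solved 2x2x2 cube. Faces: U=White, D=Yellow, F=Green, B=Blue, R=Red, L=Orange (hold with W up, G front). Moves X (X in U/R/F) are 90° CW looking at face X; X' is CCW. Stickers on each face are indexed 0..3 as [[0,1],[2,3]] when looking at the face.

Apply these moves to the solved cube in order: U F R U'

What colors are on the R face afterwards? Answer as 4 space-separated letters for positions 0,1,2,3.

Answer: G B R B

Derivation:
After move 1 (U): U=WWWW F=RRGG R=BBRR B=OOBB L=GGOO
After move 2 (F): F=GRGR U=WWOG R=WBWR D=RBYY L=GYOY
After move 3 (R): R=WWRB U=WROR F=GBGY D=RBYO B=GOWB
After move 4 (U'): U=RRWO F=GYGY R=GBRB B=WWWB L=GOOY
Query: R face = GBRB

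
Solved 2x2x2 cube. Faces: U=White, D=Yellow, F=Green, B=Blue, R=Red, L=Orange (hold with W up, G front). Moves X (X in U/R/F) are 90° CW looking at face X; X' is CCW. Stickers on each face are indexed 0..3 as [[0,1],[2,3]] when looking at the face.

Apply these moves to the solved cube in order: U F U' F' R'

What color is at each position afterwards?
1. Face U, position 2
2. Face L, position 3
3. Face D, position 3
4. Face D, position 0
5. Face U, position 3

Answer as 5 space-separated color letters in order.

After move 1 (U): U=WWWW F=RRGG R=BBRR B=OOBB L=GGOO
After move 2 (F): F=GRGR U=WWOG R=WBWR D=RBYY L=GYOY
After move 3 (U'): U=WGWO F=GYGR R=GRWR B=WBBB L=OOOY
After move 4 (F'): F=YRGG U=WGGW R=BRRR D=OYYY L=OOOW
After move 5 (R'): R=RRBR U=WBGW F=YGGW D=ORYG B=YBYB
Query 1: U[2] = G
Query 2: L[3] = W
Query 3: D[3] = G
Query 4: D[0] = O
Query 5: U[3] = W

Answer: G W G O W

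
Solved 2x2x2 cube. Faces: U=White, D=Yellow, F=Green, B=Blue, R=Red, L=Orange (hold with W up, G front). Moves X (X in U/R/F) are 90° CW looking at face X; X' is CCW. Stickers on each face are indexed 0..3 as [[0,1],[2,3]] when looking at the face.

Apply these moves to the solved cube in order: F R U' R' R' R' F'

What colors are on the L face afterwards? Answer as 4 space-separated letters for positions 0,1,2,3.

After move 1 (F): F=GGGG U=WWOO R=WRWR D=RRYY L=OYOY
After move 2 (R): R=WWRR U=WGOG F=GRGY D=RBYB B=OBWB
After move 3 (U'): U=GGWO F=OYGY R=GRRR B=WWWB L=OBOY
After move 4 (R'): R=RRGR U=GWWW F=OGGO D=RYYY B=BWBB
After move 5 (R'): R=RRRG U=GBWB F=OWGW D=RGYO B=YWYB
After move 6 (R'): R=RGRR U=GYWY F=OBGB D=RWYW B=OWGB
After move 7 (F'): F=BBOG U=GYRR R=WGRR D=BYYW L=OYOW
Query: L face = OYOW

Answer: O Y O W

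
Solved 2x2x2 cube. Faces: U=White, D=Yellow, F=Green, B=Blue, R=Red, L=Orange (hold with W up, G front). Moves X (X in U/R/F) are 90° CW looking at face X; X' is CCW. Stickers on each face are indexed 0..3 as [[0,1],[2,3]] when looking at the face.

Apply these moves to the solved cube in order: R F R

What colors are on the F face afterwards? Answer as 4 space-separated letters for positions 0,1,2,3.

After move 1 (R): R=RRRR U=WGWG F=GYGY D=YBYB B=WBWB
After move 2 (F): F=GGYY U=WGOO R=WRGR D=RRYB L=OYOB
After move 3 (R): R=GWRR U=WGOY F=GRYB D=RWYW B=OBGB
Query: F face = GRYB

Answer: G R Y B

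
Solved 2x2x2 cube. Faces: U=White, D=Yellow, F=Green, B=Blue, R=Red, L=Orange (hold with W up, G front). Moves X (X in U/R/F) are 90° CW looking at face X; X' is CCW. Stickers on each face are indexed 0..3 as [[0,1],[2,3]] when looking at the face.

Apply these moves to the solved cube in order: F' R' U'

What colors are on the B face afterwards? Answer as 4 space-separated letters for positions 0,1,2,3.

Answer: R R O B

Derivation:
After move 1 (F'): F=GGGG U=WWRR R=YRYR D=OOYY L=OWOW
After move 2 (R'): R=RRYY U=WBRB F=GWGR D=OGYG B=YBOB
After move 3 (U'): U=BBWR F=OWGR R=GWYY B=RROB L=YBOW
Query: B face = RROB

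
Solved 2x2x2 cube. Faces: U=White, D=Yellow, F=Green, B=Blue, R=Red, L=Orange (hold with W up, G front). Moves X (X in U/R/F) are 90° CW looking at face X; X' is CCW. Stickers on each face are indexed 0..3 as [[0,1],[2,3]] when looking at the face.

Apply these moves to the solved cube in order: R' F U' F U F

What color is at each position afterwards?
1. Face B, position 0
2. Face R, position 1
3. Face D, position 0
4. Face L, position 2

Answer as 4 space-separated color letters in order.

After move 1 (R'): R=RRRR U=WBWB F=GWGW D=YGYG B=YBYB
After move 2 (F): F=GGWW U=WBOO R=WRBR D=RRYG L=OYOG
After move 3 (U'): U=BOWO F=OYWW R=GGBR B=WRYB L=YBOG
After move 4 (F): F=WOWY U=BOGB R=WGOR D=BGYG L=YROR
After move 5 (U): U=GBBO F=WGWY R=WROR B=YRYB L=WOOR
After move 6 (F): F=WWYG U=GBRO R=BROR D=OWYG L=WBOG
Query 1: B[0] = Y
Query 2: R[1] = R
Query 3: D[0] = O
Query 4: L[2] = O

Answer: Y R O O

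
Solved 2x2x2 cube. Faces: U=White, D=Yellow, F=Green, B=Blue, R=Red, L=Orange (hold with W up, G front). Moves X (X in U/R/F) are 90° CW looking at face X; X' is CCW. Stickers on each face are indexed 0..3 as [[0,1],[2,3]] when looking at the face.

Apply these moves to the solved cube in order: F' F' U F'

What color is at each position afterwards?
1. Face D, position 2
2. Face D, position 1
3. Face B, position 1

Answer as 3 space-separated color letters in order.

Answer: Y R R

Derivation:
After move 1 (F'): F=GGGG U=WWRR R=YRYR D=OOYY L=OWOW
After move 2 (F'): F=GGGG U=WWYY R=OROR D=WWYY L=OROR
After move 3 (U): U=YWYW F=ORGG R=BBOR B=ORBB L=GGOR
After move 4 (F'): F=RGOG U=YWBO R=WBWR D=GRYY L=GWOY
Query 1: D[2] = Y
Query 2: D[1] = R
Query 3: B[1] = R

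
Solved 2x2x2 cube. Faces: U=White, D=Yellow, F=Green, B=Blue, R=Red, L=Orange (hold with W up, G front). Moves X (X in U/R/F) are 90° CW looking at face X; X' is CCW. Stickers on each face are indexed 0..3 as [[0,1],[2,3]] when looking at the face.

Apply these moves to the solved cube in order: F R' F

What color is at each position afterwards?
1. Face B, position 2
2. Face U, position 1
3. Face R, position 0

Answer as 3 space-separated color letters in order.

After move 1 (F): F=GGGG U=WWOO R=WRWR D=RRYY L=OYOY
After move 2 (R'): R=RRWW U=WBOB F=GWGO D=RGYG B=YBRB
After move 3 (F): F=GGOW U=WBYY R=ORBW D=WRYG L=OROG
Query 1: B[2] = R
Query 2: U[1] = B
Query 3: R[0] = O

Answer: R B O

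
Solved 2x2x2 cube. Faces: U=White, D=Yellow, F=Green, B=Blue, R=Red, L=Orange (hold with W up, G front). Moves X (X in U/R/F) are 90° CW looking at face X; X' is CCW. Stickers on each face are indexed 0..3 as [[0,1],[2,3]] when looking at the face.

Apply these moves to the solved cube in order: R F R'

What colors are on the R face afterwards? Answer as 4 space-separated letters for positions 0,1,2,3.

After move 1 (R): R=RRRR U=WGWG F=GYGY D=YBYB B=WBWB
After move 2 (F): F=GGYY U=WGOO R=WRGR D=RRYB L=OYOB
After move 3 (R'): R=RRWG U=WWOW F=GGYO D=RGYY B=BBRB
Query: R face = RRWG

Answer: R R W G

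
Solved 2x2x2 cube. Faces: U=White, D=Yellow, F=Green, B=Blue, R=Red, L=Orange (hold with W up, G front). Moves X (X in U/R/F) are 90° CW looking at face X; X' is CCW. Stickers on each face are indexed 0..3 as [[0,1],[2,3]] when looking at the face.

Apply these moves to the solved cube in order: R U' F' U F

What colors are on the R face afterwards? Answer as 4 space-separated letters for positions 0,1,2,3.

After move 1 (R): R=RRRR U=WGWG F=GYGY D=YBYB B=WBWB
After move 2 (U'): U=GGWW F=OOGY R=GYRR B=RRWB L=WBOO
After move 3 (F'): F=OYOG U=GGGR R=BYYR D=BOYB L=WWOW
After move 4 (U): U=GGRG F=BYOG R=RRYR B=WWWB L=OYOW
After move 5 (F): F=OBGY U=GGWY R=RRGR D=YRYB L=OBOO
Query: R face = RRGR

Answer: R R G R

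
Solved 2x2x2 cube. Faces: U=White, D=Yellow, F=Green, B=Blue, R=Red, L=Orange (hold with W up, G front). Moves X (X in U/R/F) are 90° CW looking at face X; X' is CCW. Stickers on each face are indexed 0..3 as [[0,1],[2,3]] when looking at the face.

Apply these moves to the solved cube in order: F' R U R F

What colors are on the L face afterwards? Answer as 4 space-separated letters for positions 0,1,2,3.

After move 1 (F'): F=GGGG U=WWRR R=YRYR D=OOYY L=OWOW
After move 2 (R): R=YYRR U=WGRG F=GOGY D=OBYB B=RBWB
After move 3 (U): U=RWGG F=YYGY R=RBRR B=OWWB L=GOOW
After move 4 (R): R=RRRB U=RYGY F=YBGB D=OWYO B=GWWB
After move 5 (F): F=GYBB U=RYWO R=GRYB D=RRYO L=GOOW
Query: L face = GOOW

Answer: G O O W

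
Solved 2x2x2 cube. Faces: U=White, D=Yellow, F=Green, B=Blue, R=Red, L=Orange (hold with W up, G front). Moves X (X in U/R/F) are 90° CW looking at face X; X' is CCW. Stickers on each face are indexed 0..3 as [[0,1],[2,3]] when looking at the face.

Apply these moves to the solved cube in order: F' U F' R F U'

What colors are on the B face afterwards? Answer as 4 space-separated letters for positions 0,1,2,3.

Answer: B O W B

Derivation:
After move 1 (F'): F=GGGG U=WWRR R=YRYR D=OOYY L=OWOW
After move 2 (U): U=RWRW F=YRGG R=BBYR B=OWBB L=GGOW
After move 3 (F'): F=RGYG U=RWBY R=OBOR D=GWYY L=GWOR
After move 4 (R): R=OORB U=RGBG F=RWYY D=GBYO B=YWWB
After move 5 (F): F=YRYW U=RGRW R=BOGB D=ROYO L=GGOB
After move 6 (U'): U=GWRR F=GGYW R=YRGB B=BOWB L=YWOB
Query: B face = BOWB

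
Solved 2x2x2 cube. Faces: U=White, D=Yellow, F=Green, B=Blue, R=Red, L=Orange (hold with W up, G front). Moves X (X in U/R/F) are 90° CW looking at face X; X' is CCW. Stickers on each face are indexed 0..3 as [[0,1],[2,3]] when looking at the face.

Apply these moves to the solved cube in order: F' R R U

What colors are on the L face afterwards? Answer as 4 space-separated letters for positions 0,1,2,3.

Answer: G B O W

Derivation:
After move 1 (F'): F=GGGG U=WWRR R=YRYR D=OOYY L=OWOW
After move 2 (R): R=YYRR U=WGRG F=GOGY D=OBYB B=RBWB
After move 3 (R): R=RYRY U=WORY F=GBGB D=OWYR B=GBGB
After move 4 (U): U=RWYO F=RYGB R=GBRY B=OWGB L=GBOW
Query: L face = GBOW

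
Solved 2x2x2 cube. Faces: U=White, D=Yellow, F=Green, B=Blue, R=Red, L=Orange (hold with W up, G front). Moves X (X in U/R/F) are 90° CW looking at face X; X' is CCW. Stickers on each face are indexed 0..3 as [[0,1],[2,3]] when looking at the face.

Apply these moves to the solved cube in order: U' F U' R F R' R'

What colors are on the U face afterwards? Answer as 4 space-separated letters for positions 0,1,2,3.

Answer: W W Y W

Derivation:
After move 1 (U'): U=WWWW F=OOGG R=GGRR B=RRBB L=BBOO
After move 2 (F): F=GOGO U=WWOB R=WGWR D=RGYY L=BYOY
After move 3 (U'): U=WBWO F=BYGO R=GOWR B=WGBB L=RROY
After move 4 (R): R=WGRO U=WYWO F=BGGY D=RBYW B=OGBB
After move 5 (F): F=GBYG U=WYYR R=WGOO D=RWYW L=RROB
After move 6 (R'): R=GOWO U=WBYO F=GYYR D=RBYG B=WGWB
After move 7 (R'): R=OOGW U=WWYW F=GBYO D=RYYR B=GGBB
Query: U face = WWYW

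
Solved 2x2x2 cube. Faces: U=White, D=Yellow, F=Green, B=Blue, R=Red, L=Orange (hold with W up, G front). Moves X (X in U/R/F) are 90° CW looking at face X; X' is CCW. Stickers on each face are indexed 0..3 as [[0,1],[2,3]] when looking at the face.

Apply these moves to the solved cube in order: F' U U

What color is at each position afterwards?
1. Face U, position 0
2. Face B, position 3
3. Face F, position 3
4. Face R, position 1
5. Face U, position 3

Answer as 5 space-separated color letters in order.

After move 1 (F'): F=GGGG U=WWRR R=YRYR D=OOYY L=OWOW
After move 2 (U): U=RWRW F=YRGG R=BBYR B=OWBB L=GGOW
After move 3 (U): U=RRWW F=BBGG R=OWYR B=GGBB L=YROW
Query 1: U[0] = R
Query 2: B[3] = B
Query 3: F[3] = G
Query 4: R[1] = W
Query 5: U[3] = W

Answer: R B G W W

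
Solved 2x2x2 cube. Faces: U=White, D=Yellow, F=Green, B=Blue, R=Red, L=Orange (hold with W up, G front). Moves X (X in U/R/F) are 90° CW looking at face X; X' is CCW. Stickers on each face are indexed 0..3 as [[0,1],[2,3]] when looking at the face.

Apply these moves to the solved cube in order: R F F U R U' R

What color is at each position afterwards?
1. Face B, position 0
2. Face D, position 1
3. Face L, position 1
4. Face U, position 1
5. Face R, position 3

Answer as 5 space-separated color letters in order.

After move 1 (R): R=RRRR U=WGWG F=GYGY D=YBYB B=WBWB
After move 2 (F): F=GGYY U=WGOO R=WRGR D=RRYB L=OYOB
After move 3 (F): F=YGYG U=WGBY R=OROR D=GWYB L=OROR
After move 4 (U): U=BWYG F=ORYG R=WBOR B=ORWB L=YGOR
After move 5 (R): R=OWRB U=BRYG F=OWYB D=GWYO B=GRWB
After move 6 (U'): U=RGBY F=YGYB R=OWRB B=OWWB L=GROR
After move 7 (R): R=ROBW U=RGBB F=YWYO D=GWYO B=YWGB
Query 1: B[0] = Y
Query 2: D[1] = W
Query 3: L[1] = R
Query 4: U[1] = G
Query 5: R[3] = W

Answer: Y W R G W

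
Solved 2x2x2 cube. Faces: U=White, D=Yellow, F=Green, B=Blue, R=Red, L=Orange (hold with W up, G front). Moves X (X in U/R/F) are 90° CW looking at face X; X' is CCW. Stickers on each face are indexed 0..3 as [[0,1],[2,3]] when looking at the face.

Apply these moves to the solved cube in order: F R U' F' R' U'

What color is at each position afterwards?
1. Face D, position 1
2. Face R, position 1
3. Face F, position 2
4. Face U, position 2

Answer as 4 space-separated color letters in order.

Answer: Y G O G

Derivation:
After move 1 (F): F=GGGG U=WWOO R=WRWR D=RRYY L=OYOY
After move 2 (R): R=WWRR U=WGOG F=GRGY D=RBYB B=OBWB
After move 3 (U'): U=GGWO F=OYGY R=GRRR B=WWWB L=OBOY
After move 4 (F'): F=YYOG U=GGGR R=BRRR D=BYYB L=OOOW
After move 5 (R'): R=RRBR U=GWGW F=YGOR D=BYYG B=BWYB
After move 6 (U'): U=WWGG F=OOOR R=YGBR B=RRYB L=BWOW
Query 1: D[1] = Y
Query 2: R[1] = G
Query 3: F[2] = O
Query 4: U[2] = G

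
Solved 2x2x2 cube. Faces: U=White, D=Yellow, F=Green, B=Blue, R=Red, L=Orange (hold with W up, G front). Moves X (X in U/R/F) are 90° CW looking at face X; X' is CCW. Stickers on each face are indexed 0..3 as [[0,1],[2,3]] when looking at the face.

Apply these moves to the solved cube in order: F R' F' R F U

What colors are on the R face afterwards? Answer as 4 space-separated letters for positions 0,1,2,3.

Answer: W B G R

Derivation:
After move 1 (F): F=GGGG U=WWOO R=WRWR D=RRYY L=OYOY
After move 2 (R'): R=RRWW U=WBOB F=GWGO D=RGYG B=YBRB
After move 3 (F'): F=WOGG U=WBRW R=GRRW D=YYYG L=OBOO
After move 4 (R): R=RGWR U=WORG F=WYGG D=YRYY B=WBBB
After move 5 (F): F=GWGY U=WOOB R=RGGR D=WRYY L=OYOR
After move 6 (U): U=OWBO F=RGGY R=WBGR B=OYBB L=GWOR
Query: R face = WBGR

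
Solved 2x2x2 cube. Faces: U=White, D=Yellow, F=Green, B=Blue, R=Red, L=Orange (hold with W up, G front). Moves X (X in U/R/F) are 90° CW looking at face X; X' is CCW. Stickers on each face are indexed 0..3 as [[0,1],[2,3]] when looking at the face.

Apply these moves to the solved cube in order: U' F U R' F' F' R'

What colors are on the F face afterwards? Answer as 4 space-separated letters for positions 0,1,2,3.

After move 1 (U'): U=WWWW F=OOGG R=GGRR B=RRBB L=BBOO
After move 2 (F): F=GOGO U=WWOB R=WGWR D=RGYY L=BYOY
After move 3 (U): U=OWBW F=WGGO R=RRWR B=BYBB L=GOOY
After move 4 (R'): R=RRRW U=OBBB F=WWGW D=RGYO B=YYGB
After move 5 (F'): F=WWWG U=OBRR R=GRRW D=OYYO L=GBOB
After move 6 (F'): F=WGWW U=OBGR R=YROW D=BBYO L=GROR
After move 7 (R'): R=RWYO U=OGGY F=WBWR D=BGYW B=OYBB
Query: F face = WBWR

Answer: W B W R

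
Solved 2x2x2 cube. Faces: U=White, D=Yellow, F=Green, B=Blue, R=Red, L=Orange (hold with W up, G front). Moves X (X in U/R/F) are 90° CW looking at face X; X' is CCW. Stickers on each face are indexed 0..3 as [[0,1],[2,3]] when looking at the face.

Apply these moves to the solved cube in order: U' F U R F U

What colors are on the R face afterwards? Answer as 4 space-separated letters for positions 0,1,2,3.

Answer: W Y O R

Derivation:
After move 1 (U'): U=WWWW F=OOGG R=GGRR B=RRBB L=BBOO
After move 2 (F): F=GOGO U=WWOB R=WGWR D=RGYY L=BYOY
After move 3 (U): U=OWBW F=WGGO R=RRWR B=BYBB L=GOOY
After move 4 (R): R=WRRR U=OGBO F=WGGY D=RBYB B=WYWB
After move 5 (F): F=GWYG U=OGYO R=BROR D=RWYB L=GROB
After move 6 (U): U=YOOG F=BRYG R=WYOR B=GRWB L=GWOB
Query: R face = WYOR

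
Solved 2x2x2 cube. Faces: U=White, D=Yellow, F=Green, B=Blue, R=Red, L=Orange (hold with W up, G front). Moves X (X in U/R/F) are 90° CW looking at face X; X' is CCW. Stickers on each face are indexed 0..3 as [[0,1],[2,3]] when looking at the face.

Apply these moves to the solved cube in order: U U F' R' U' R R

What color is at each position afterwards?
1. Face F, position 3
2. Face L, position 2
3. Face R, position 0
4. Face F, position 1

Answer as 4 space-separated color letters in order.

Answer: O O Y O

Derivation:
After move 1 (U): U=WWWW F=RRGG R=BBRR B=OOBB L=GGOO
After move 2 (U): U=WWWW F=BBGG R=OORR B=GGBB L=RROO
After move 3 (F'): F=BGBG U=WWOR R=YOYR D=ROYY L=RWOW
After move 4 (R'): R=ORYY U=WBOG F=BWBR D=RGYG B=YGOB
After move 5 (U'): U=BGWO F=RWBR R=BWYY B=OROB L=YGOW
After move 6 (R): R=YBYW U=BWWR F=RGBG D=ROYO B=ORGB
After move 7 (R): R=YYWB U=BGWG F=ROBO D=RGYO B=RRWB
Query 1: F[3] = O
Query 2: L[2] = O
Query 3: R[0] = Y
Query 4: F[1] = O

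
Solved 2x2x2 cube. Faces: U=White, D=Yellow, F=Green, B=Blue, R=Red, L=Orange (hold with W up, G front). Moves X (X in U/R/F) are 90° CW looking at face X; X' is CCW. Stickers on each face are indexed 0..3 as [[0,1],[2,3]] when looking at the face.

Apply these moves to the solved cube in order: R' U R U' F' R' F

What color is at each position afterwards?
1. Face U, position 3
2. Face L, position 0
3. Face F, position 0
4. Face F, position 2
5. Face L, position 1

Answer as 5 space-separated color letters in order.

After move 1 (R'): R=RRRR U=WBWB F=GWGW D=YGYG B=YBYB
After move 2 (U): U=WWBB F=RRGW R=YBRR B=OOYB L=GWOO
After move 3 (R): R=RYRB U=WRBW F=RGGG D=YYYO B=BOWB
After move 4 (U'): U=RWWB F=GWGG R=RGRB B=RYWB L=BOOO
After move 5 (F'): F=WGGG U=RWRR R=YGYB D=OOYO L=BBOW
After move 6 (R'): R=GBYY U=RWRR F=WWGR D=OGYG B=OYOB
After move 7 (F): F=GWRW U=RWWB R=RBRY D=YGYG L=BOOG
Query 1: U[3] = B
Query 2: L[0] = B
Query 3: F[0] = G
Query 4: F[2] = R
Query 5: L[1] = O

Answer: B B G R O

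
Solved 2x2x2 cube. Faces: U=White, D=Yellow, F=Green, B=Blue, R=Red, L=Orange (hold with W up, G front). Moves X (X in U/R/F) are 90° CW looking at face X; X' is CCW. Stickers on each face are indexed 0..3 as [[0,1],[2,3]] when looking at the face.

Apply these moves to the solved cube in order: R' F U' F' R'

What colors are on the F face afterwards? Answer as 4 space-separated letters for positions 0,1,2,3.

After move 1 (R'): R=RRRR U=WBWB F=GWGW D=YGYG B=YBYB
After move 2 (F): F=GGWW U=WBOO R=WRBR D=RRYG L=OYOG
After move 3 (U'): U=BOWO F=OYWW R=GGBR B=WRYB L=YBOG
After move 4 (F'): F=YWOW U=BOGB R=RGRR D=BGYG L=YOOW
After move 5 (R'): R=GRRR U=BYGW F=YOOB D=BWYW B=GRGB
Query: F face = YOOB

Answer: Y O O B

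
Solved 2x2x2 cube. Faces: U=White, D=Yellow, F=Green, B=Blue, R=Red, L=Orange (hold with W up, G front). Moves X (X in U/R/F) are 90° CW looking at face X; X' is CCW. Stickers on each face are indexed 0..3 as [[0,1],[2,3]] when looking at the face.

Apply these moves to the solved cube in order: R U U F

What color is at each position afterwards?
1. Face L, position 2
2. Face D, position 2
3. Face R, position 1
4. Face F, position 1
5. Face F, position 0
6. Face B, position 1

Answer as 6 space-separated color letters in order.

After move 1 (R): R=RRRR U=WGWG F=GYGY D=YBYB B=WBWB
After move 2 (U): U=WWGG F=RRGY R=WBRR B=OOWB L=GYOO
After move 3 (U): U=GWGW F=WBGY R=OORR B=GYWB L=RROO
After move 4 (F): F=GWYB U=GWOR R=GOWR D=ROYB L=RYOB
Query 1: L[2] = O
Query 2: D[2] = Y
Query 3: R[1] = O
Query 4: F[1] = W
Query 5: F[0] = G
Query 6: B[1] = Y

Answer: O Y O W G Y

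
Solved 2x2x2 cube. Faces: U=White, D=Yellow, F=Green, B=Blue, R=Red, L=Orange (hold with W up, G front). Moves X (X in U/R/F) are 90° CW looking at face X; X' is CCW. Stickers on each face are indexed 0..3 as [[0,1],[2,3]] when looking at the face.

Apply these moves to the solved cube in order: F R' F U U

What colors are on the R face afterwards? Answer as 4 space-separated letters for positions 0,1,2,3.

After move 1 (F): F=GGGG U=WWOO R=WRWR D=RRYY L=OYOY
After move 2 (R'): R=RRWW U=WBOB F=GWGO D=RGYG B=YBRB
After move 3 (F): F=GGOW U=WBYY R=ORBW D=WRYG L=OROG
After move 4 (U): U=YWYB F=OROW R=YBBW B=ORRB L=GGOG
After move 5 (U): U=YYBW F=YBOW R=ORBW B=GGRB L=OROG
Query: R face = ORBW

Answer: O R B W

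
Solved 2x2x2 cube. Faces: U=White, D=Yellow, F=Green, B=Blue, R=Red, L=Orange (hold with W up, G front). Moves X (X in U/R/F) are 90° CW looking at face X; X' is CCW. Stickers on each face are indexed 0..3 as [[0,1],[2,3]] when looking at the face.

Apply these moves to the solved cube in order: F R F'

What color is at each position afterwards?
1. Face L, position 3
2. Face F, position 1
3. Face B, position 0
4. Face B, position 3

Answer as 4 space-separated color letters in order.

After move 1 (F): F=GGGG U=WWOO R=WRWR D=RRYY L=OYOY
After move 2 (R): R=WWRR U=WGOG F=GRGY D=RBYB B=OBWB
After move 3 (F'): F=RYGG U=WGWR R=BWRR D=YYYB L=OGOO
Query 1: L[3] = O
Query 2: F[1] = Y
Query 3: B[0] = O
Query 4: B[3] = B

Answer: O Y O B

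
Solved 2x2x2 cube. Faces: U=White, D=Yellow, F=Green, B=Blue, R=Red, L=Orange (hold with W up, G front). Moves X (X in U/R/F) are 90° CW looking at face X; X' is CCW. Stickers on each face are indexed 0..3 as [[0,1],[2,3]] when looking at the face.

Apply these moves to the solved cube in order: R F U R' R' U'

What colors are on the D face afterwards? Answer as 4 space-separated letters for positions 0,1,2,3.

After move 1 (R): R=RRRR U=WGWG F=GYGY D=YBYB B=WBWB
After move 2 (F): F=GGYY U=WGOO R=WRGR D=RRYB L=OYOB
After move 3 (U): U=OWOG F=WRYY R=WBGR B=OYWB L=GGOB
After move 4 (R'): R=BRWG U=OWOO F=WWYG D=RRYY B=BYRB
After move 5 (R'): R=RGBW U=OROB F=WWYO D=RWYG B=YYRB
After move 6 (U'): U=RBOO F=GGYO R=WWBW B=RGRB L=YYOB
Query: D face = RWYG

Answer: R W Y G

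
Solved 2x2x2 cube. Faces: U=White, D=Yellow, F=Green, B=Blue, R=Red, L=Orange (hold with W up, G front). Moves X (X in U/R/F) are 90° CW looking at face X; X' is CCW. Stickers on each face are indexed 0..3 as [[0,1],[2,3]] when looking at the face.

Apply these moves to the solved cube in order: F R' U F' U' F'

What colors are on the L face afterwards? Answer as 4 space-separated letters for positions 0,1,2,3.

Answer: O Y O O

Derivation:
After move 1 (F): F=GGGG U=WWOO R=WRWR D=RRYY L=OYOY
After move 2 (R'): R=RRWW U=WBOB F=GWGO D=RGYG B=YBRB
After move 3 (U): U=OWBB F=RRGO R=YBWW B=OYRB L=GWOY
After move 4 (F'): F=RORG U=OWYW R=GBRW D=WYYG L=GBOB
After move 5 (U'): U=WWOY F=GBRG R=RORW B=GBRB L=OYOB
After move 6 (F'): F=BGGR U=WWRR R=YOWW D=YBYG L=OYOO
Query: L face = OYOO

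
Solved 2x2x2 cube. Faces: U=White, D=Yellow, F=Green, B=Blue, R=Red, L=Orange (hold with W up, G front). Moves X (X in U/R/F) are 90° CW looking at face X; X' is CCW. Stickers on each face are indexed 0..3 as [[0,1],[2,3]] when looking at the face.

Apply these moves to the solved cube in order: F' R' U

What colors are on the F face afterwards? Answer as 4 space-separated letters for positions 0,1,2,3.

Answer: R R G R

Derivation:
After move 1 (F'): F=GGGG U=WWRR R=YRYR D=OOYY L=OWOW
After move 2 (R'): R=RRYY U=WBRB F=GWGR D=OGYG B=YBOB
After move 3 (U): U=RWBB F=RRGR R=YBYY B=OWOB L=GWOW
Query: F face = RRGR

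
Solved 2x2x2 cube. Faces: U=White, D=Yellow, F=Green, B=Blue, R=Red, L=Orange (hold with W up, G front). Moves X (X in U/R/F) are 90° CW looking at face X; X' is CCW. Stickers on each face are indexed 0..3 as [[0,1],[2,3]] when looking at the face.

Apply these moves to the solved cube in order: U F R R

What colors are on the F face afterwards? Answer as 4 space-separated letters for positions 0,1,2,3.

After move 1 (U): U=WWWW F=RRGG R=BBRR B=OOBB L=GGOO
After move 2 (F): F=GRGR U=WWOG R=WBWR D=RBYY L=GYOY
After move 3 (R): R=WWRB U=WROR F=GBGY D=RBYO B=GOWB
After move 4 (R): R=RWBW U=WBOY F=GBGO D=RWYG B=RORB
Query: F face = GBGO

Answer: G B G O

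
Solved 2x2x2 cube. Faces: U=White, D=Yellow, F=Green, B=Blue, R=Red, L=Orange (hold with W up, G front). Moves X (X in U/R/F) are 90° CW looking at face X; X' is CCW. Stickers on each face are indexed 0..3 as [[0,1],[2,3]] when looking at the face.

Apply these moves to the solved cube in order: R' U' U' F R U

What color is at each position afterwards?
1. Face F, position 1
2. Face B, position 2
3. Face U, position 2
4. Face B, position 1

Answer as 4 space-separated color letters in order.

After move 1 (R'): R=RRRR U=WBWB F=GWGW D=YGYG B=YBYB
After move 2 (U'): U=BBWW F=OOGW R=GWRR B=RRYB L=YBOO
After move 3 (U'): U=BWBW F=YBGW R=OORR B=GWYB L=RROO
After move 4 (F): F=GYWB U=BWOR R=BOWR D=ROYG L=RYOG
After move 5 (R): R=WBRO U=BYOB F=GOWG D=RYYG B=RWWB
After move 6 (U): U=OBBY F=WBWG R=RWRO B=RYWB L=GOOG
Query 1: F[1] = B
Query 2: B[2] = W
Query 3: U[2] = B
Query 4: B[1] = Y

Answer: B W B Y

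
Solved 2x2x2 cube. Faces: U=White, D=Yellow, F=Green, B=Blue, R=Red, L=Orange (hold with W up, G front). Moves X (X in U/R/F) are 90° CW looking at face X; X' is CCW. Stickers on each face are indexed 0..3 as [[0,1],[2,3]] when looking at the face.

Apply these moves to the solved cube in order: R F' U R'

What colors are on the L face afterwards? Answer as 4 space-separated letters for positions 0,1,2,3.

After move 1 (R): R=RRRR U=WGWG F=GYGY D=YBYB B=WBWB
After move 2 (F'): F=YYGG U=WGRR R=BRYR D=OOYB L=OGOW
After move 3 (U): U=RWRG F=BRGG R=WBYR B=OGWB L=YYOW
After move 4 (R'): R=BRWY U=RWRO F=BWGG D=ORYG B=BGOB
Query: L face = YYOW

Answer: Y Y O W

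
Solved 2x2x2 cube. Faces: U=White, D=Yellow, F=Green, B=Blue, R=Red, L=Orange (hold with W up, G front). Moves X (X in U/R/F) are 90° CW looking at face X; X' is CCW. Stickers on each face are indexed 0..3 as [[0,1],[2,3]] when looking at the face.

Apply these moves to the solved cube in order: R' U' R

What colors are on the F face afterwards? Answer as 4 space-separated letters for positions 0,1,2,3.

After move 1 (R'): R=RRRR U=WBWB F=GWGW D=YGYG B=YBYB
After move 2 (U'): U=BBWW F=OOGW R=GWRR B=RRYB L=YBOO
After move 3 (R): R=RGRW U=BOWW F=OGGG D=YYYR B=WRBB
Query: F face = OGGG

Answer: O G G G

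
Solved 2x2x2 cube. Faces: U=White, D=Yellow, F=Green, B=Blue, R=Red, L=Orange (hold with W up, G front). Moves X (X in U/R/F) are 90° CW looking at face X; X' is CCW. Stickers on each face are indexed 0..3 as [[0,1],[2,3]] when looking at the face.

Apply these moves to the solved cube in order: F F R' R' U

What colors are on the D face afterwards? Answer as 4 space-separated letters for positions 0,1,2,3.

Answer: W W Y Y

Derivation:
After move 1 (F): F=GGGG U=WWOO R=WRWR D=RRYY L=OYOY
After move 2 (F): F=GGGG U=WWYY R=OROR D=WWYY L=OROR
After move 3 (R'): R=RROO U=WBYB F=GWGY D=WGYG B=YBWB
After move 4 (R'): R=RORO U=WWYY F=GBGB D=WWYY B=GBGB
After move 5 (U): U=YWYW F=ROGB R=GBRO B=ORGB L=GBOR
Query: D face = WWYY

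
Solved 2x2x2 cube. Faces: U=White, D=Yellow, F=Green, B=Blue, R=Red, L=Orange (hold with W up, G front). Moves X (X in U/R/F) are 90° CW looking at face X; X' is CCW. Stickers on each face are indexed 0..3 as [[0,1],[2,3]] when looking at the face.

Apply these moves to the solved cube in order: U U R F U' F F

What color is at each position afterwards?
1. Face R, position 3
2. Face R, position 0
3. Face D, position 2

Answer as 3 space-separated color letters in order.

Answer: O B Y

Derivation:
After move 1 (U): U=WWWW F=RRGG R=BBRR B=OOBB L=GGOO
After move 2 (U): U=WWWW F=BBGG R=OORR B=GGBB L=RROO
After move 3 (R): R=RORO U=WBWG F=BYGY D=YBYG B=WGWB
After move 4 (F): F=GBYY U=WBOR R=WOGO D=RRYG L=RYOB
After move 5 (U'): U=BRWO F=RYYY R=GBGO B=WOWB L=WGOB
After move 6 (F): F=YRYY U=BRBG R=WBOO D=GGYG L=WROR
After move 7 (F): F=YYYR U=BRRR R=BBGO D=OWYG L=WGOG
Query 1: R[3] = O
Query 2: R[0] = B
Query 3: D[2] = Y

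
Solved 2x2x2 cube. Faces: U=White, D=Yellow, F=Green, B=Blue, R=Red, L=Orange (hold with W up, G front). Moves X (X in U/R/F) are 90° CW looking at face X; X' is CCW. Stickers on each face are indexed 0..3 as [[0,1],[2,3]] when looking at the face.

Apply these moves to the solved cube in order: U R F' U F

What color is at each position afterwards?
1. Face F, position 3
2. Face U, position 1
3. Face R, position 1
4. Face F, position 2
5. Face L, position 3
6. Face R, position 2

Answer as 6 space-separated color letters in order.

After move 1 (U): U=WWWW F=RRGG R=BBRR B=OOBB L=GGOO
After move 2 (R): R=RBRB U=WRWG F=RYGY D=YBYO B=WOWB
After move 3 (F'): F=YYRG U=WRRR R=BBYB D=GOYO L=GGOW
After move 4 (U): U=RWRR F=BBRG R=WOYB B=GGWB L=YYOW
After move 5 (F): F=RBGB U=RWWY R=RORB D=YWYO L=YGOO
Query 1: F[3] = B
Query 2: U[1] = W
Query 3: R[1] = O
Query 4: F[2] = G
Query 5: L[3] = O
Query 6: R[2] = R

Answer: B W O G O R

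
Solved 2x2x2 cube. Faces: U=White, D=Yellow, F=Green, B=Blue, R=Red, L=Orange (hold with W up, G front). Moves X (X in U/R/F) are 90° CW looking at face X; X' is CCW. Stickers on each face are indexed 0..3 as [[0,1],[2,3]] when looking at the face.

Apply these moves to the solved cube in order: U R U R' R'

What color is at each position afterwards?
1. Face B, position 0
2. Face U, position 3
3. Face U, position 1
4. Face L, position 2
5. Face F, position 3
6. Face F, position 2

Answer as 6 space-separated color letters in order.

After move 1 (U): U=WWWW F=RRGG R=BBRR B=OOBB L=GGOO
After move 2 (R): R=RBRB U=WRWG F=RYGY D=YBYO B=WOWB
After move 3 (U): U=WWGR F=RBGY R=WORB B=GGWB L=RYOO
After move 4 (R'): R=OBWR U=WWGG F=RWGR D=YBYY B=OGBB
After move 5 (R'): R=BROW U=WBGO F=RWGG D=YWYR B=YGBB
Query 1: B[0] = Y
Query 2: U[3] = O
Query 3: U[1] = B
Query 4: L[2] = O
Query 5: F[3] = G
Query 6: F[2] = G

Answer: Y O B O G G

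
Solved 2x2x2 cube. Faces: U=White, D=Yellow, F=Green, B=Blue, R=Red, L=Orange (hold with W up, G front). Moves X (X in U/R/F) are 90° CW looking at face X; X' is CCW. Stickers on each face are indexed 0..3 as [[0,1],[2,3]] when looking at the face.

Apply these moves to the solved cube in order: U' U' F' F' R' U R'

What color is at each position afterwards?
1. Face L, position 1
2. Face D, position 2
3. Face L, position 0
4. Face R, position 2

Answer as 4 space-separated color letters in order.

After move 1 (U'): U=WWWW F=OOGG R=GGRR B=RRBB L=BBOO
After move 2 (U'): U=WWWW F=BBGG R=OORR B=GGBB L=RROO
After move 3 (F'): F=BGBG U=WWOR R=YOYR D=ROYY L=RWOW
After move 4 (F'): F=GGBB U=WWYY R=OORR D=WWYY L=RROO
After move 5 (R'): R=OROR U=WBYG F=GWBY D=WGYB B=YGWB
After move 6 (U): U=YWGB F=ORBY R=YGOR B=RRWB L=GWOO
After move 7 (R'): R=GRYO U=YWGR F=OWBB D=WRYY B=BRGB
Query 1: L[1] = W
Query 2: D[2] = Y
Query 3: L[0] = G
Query 4: R[2] = Y

Answer: W Y G Y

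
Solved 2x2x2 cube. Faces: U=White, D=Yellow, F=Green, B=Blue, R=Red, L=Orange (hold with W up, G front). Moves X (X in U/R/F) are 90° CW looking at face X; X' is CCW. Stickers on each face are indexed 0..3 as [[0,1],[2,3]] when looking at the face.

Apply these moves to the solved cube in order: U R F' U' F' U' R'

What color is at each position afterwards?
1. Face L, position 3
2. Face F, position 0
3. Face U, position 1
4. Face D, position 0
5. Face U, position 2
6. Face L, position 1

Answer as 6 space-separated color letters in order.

After move 1 (U): U=WWWW F=RRGG R=BBRR B=OOBB L=GGOO
After move 2 (R): R=RBRB U=WRWG F=RYGY D=YBYO B=WOWB
After move 3 (F'): F=YYRG U=WRRR R=BBYB D=GOYO L=GGOW
After move 4 (U'): U=RRWR F=GGRG R=YYYB B=BBWB L=WOOW
After move 5 (F'): F=GGGR U=RRYY R=OYGB D=OWYO L=WROW
After move 6 (U'): U=RYRY F=WRGR R=GGGB B=OYWB L=BBOW
After move 7 (R'): R=GBGG U=RWRO F=WYGY D=ORYR B=OYWB
Query 1: L[3] = W
Query 2: F[0] = W
Query 3: U[1] = W
Query 4: D[0] = O
Query 5: U[2] = R
Query 6: L[1] = B

Answer: W W W O R B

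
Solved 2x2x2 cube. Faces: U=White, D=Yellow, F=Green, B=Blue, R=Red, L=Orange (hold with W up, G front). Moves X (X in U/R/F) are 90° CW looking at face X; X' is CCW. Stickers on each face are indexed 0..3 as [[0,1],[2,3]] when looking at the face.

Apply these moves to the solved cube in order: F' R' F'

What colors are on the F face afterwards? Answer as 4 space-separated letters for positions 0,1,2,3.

After move 1 (F'): F=GGGG U=WWRR R=YRYR D=OOYY L=OWOW
After move 2 (R'): R=RRYY U=WBRB F=GWGR D=OGYG B=YBOB
After move 3 (F'): F=WRGG U=WBRY R=GROY D=WWYG L=OBOR
Query: F face = WRGG

Answer: W R G G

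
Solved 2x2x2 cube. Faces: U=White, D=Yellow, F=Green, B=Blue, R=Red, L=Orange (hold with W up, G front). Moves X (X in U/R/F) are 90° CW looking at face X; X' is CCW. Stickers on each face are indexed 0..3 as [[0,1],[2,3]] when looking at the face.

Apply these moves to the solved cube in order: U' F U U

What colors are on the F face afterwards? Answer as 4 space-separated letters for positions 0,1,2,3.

Answer: R R G O

Derivation:
After move 1 (U'): U=WWWW F=OOGG R=GGRR B=RRBB L=BBOO
After move 2 (F): F=GOGO U=WWOB R=WGWR D=RGYY L=BYOY
After move 3 (U): U=OWBW F=WGGO R=RRWR B=BYBB L=GOOY
After move 4 (U): U=BOWW F=RRGO R=BYWR B=GOBB L=WGOY
Query: F face = RRGO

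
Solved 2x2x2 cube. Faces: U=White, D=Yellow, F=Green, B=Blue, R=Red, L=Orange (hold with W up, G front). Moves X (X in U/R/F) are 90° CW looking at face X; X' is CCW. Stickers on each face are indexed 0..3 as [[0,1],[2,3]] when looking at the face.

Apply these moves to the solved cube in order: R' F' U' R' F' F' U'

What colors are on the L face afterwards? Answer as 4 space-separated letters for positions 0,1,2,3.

After move 1 (R'): R=RRRR U=WBWB F=GWGW D=YGYG B=YBYB
After move 2 (F'): F=WWGG U=WBRR R=GRYR D=OOYG L=OBOW
After move 3 (U'): U=BRWR F=OBGG R=WWYR B=GRYB L=YBOW
After move 4 (R'): R=WRWY U=BYWG F=ORGR D=OBYG B=GROB
After move 5 (F'): F=RROG U=BYWW R=BROY D=BWYG L=YGOW
After move 6 (F'): F=RGRO U=BYBO R=WRBY D=GWYG L=YWOW
After move 7 (U'): U=YOBB F=YWRO R=RGBY B=WROB L=GROW
Query: L face = GROW

Answer: G R O W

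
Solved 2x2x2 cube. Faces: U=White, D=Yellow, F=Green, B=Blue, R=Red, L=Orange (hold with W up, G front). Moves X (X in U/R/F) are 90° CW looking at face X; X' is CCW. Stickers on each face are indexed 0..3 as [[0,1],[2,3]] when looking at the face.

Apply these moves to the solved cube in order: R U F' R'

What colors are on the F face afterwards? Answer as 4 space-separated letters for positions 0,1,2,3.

Answer: R W R R

Derivation:
After move 1 (R): R=RRRR U=WGWG F=GYGY D=YBYB B=WBWB
After move 2 (U): U=WWGG F=RRGY R=WBRR B=OOWB L=GYOO
After move 3 (F'): F=RYRG U=WWWR R=BBYR D=YOYB L=GGOG
After move 4 (R'): R=BRBY U=WWWO F=RWRR D=YYYG B=BOOB
Query: F face = RWRR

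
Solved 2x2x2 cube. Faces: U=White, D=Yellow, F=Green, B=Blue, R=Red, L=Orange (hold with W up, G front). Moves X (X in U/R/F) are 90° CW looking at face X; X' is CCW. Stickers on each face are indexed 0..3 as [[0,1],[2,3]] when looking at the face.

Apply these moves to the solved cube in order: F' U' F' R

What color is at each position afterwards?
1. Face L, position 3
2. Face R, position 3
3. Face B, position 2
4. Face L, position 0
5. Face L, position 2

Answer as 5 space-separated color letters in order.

After move 1 (F'): F=GGGG U=WWRR R=YRYR D=OOYY L=OWOW
After move 2 (U'): U=WRWR F=OWGG R=GGYR B=YRBB L=BBOW
After move 3 (F'): F=WGOG U=WRGY R=OGOR D=BWYY L=BROW
After move 4 (R): R=OORG U=WGGG F=WWOY D=BBYY B=YRRB
Query 1: L[3] = W
Query 2: R[3] = G
Query 3: B[2] = R
Query 4: L[0] = B
Query 5: L[2] = O

Answer: W G R B O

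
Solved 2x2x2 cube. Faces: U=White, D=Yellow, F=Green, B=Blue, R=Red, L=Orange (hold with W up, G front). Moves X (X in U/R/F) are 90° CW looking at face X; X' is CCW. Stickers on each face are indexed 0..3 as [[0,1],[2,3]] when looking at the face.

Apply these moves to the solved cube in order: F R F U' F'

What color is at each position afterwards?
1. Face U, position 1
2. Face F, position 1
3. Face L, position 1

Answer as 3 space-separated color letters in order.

After move 1 (F): F=GGGG U=WWOO R=WRWR D=RRYY L=OYOY
After move 2 (R): R=WWRR U=WGOG F=GRGY D=RBYB B=OBWB
After move 3 (F): F=GGYR U=WGYY R=OWGR D=RWYB L=OROB
After move 4 (U'): U=GYWY F=ORYR R=GGGR B=OWWB L=OBOB
After move 5 (F'): F=RROY U=GYGG R=WGRR D=BBYB L=OYOW
Query 1: U[1] = Y
Query 2: F[1] = R
Query 3: L[1] = Y

Answer: Y R Y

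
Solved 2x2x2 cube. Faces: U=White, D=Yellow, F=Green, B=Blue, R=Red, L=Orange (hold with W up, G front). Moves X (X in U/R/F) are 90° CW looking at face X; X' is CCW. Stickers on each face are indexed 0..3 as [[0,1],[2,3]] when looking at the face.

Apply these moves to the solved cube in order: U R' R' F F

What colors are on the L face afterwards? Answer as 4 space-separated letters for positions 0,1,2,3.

After move 1 (U): U=WWWW F=RRGG R=BBRR B=OOBB L=GGOO
After move 2 (R'): R=BRBR U=WBWO F=RWGW D=YRYG B=YOYB
After move 3 (R'): R=RRBB U=WYWY F=RBGO D=YWYW B=GORB
After move 4 (F): F=GROB U=WYOG R=WRYB D=BRYW L=GYOW
After move 5 (F): F=OGBR U=WYWY R=ORGB D=YWYW L=GBOR
Query: L face = GBOR

Answer: G B O R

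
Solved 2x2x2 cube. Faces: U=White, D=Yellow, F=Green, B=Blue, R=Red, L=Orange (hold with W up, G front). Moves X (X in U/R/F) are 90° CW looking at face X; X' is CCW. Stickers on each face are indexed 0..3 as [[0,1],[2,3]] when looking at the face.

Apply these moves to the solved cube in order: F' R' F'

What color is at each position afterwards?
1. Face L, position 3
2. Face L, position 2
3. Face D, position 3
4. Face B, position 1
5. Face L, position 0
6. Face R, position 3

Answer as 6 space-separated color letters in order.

After move 1 (F'): F=GGGG U=WWRR R=YRYR D=OOYY L=OWOW
After move 2 (R'): R=RRYY U=WBRB F=GWGR D=OGYG B=YBOB
After move 3 (F'): F=WRGG U=WBRY R=GROY D=WWYG L=OBOR
Query 1: L[3] = R
Query 2: L[2] = O
Query 3: D[3] = G
Query 4: B[1] = B
Query 5: L[0] = O
Query 6: R[3] = Y

Answer: R O G B O Y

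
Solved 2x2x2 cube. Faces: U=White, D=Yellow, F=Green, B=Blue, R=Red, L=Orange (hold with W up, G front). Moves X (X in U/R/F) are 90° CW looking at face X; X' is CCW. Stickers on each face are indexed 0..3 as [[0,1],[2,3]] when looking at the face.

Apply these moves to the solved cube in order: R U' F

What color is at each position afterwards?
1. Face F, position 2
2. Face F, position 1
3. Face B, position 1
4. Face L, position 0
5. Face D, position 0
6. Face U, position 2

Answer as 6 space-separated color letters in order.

After move 1 (R): R=RRRR U=WGWG F=GYGY D=YBYB B=WBWB
After move 2 (U'): U=GGWW F=OOGY R=GYRR B=RRWB L=WBOO
After move 3 (F): F=GOYO U=GGOB R=WYWR D=RGYB L=WYOB
Query 1: F[2] = Y
Query 2: F[1] = O
Query 3: B[1] = R
Query 4: L[0] = W
Query 5: D[0] = R
Query 6: U[2] = O

Answer: Y O R W R O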